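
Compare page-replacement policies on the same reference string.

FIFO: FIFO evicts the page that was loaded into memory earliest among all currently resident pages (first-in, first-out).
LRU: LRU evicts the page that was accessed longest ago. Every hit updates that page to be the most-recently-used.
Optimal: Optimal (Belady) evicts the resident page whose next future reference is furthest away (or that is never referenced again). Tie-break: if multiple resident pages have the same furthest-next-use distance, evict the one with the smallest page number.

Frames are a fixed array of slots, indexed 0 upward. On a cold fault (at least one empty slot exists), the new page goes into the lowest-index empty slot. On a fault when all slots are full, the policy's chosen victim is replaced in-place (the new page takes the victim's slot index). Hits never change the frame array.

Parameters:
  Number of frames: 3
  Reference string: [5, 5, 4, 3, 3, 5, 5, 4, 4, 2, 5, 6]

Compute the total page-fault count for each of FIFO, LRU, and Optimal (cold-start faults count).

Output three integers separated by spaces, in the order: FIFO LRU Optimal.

--- FIFO ---
  step 0: ref 5 -> FAULT, frames=[5,-,-] (faults so far: 1)
  step 1: ref 5 -> HIT, frames=[5,-,-] (faults so far: 1)
  step 2: ref 4 -> FAULT, frames=[5,4,-] (faults so far: 2)
  step 3: ref 3 -> FAULT, frames=[5,4,3] (faults so far: 3)
  step 4: ref 3 -> HIT, frames=[5,4,3] (faults so far: 3)
  step 5: ref 5 -> HIT, frames=[5,4,3] (faults so far: 3)
  step 6: ref 5 -> HIT, frames=[5,4,3] (faults so far: 3)
  step 7: ref 4 -> HIT, frames=[5,4,3] (faults so far: 3)
  step 8: ref 4 -> HIT, frames=[5,4,3] (faults so far: 3)
  step 9: ref 2 -> FAULT, evict 5, frames=[2,4,3] (faults so far: 4)
  step 10: ref 5 -> FAULT, evict 4, frames=[2,5,3] (faults so far: 5)
  step 11: ref 6 -> FAULT, evict 3, frames=[2,5,6] (faults so far: 6)
  FIFO total faults: 6
--- LRU ---
  step 0: ref 5 -> FAULT, frames=[5,-,-] (faults so far: 1)
  step 1: ref 5 -> HIT, frames=[5,-,-] (faults so far: 1)
  step 2: ref 4 -> FAULT, frames=[5,4,-] (faults so far: 2)
  step 3: ref 3 -> FAULT, frames=[5,4,3] (faults so far: 3)
  step 4: ref 3 -> HIT, frames=[5,4,3] (faults so far: 3)
  step 5: ref 5 -> HIT, frames=[5,4,3] (faults so far: 3)
  step 6: ref 5 -> HIT, frames=[5,4,3] (faults so far: 3)
  step 7: ref 4 -> HIT, frames=[5,4,3] (faults so far: 3)
  step 8: ref 4 -> HIT, frames=[5,4,3] (faults so far: 3)
  step 9: ref 2 -> FAULT, evict 3, frames=[5,4,2] (faults so far: 4)
  step 10: ref 5 -> HIT, frames=[5,4,2] (faults so far: 4)
  step 11: ref 6 -> FAULT, evict 4, frames=[5,6,2] (faults so far: 5)
  LRU total faults: 5
--- Optimal ---
  step 0: ref 5 -> FAULT, frames=[5,-,-] (faults so far: 1)
  step 1: ref 5 -> HIT, frames=[5,-,-] (faults so far: 1)
  step 2: ref 4 -> FAULT, frames=[5,4,-] (faults so far: 2)
  step 3: ref 3 -> FAULT, frames=[5,4,3] (faults so far: 3)
  step 4: ref 3 -> HIT, frames=[5,4,3] (faults so far: 3)
  step 5: ref 5 -> HIT, frames=[5,4,3] (faults so far: 3)
  step 6: ref 5 -> HIT, frames=[5,4,3] (faults so far: 3)
  step 7: ref 4 -> HIT, frames=[5,4,3] (faults so far: 3)
  step 8: ref 4 -> HIT, frames=[5,4,3] (faults so far: 3)
  step 9: ref 2 -> FAULT, evict 3, frames=[5,4,2] (faults so far: 4)
  step 10: ref 5 -> HIT, frames=[5,4,2] (faults so far: 4)
  step 11: ref 6 -> FAULT, evict 2, frames=[5,4,6] (faults so far: 5)
  Optimal total faults: 5

Answer: 6 5 5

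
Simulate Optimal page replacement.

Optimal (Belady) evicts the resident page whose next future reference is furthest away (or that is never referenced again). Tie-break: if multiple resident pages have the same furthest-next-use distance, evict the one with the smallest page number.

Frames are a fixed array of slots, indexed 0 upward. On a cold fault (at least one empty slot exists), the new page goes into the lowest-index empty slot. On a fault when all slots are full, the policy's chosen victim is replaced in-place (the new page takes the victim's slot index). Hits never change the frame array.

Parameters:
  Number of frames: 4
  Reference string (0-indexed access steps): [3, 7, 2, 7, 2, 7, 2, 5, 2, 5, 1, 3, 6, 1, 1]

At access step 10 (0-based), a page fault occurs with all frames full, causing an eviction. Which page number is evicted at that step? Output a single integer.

Answer: 2

Derivation:
Step 0: ref 3 -> FAULT, frames=[3,-,-,-]
Step 1: ref 7 -> FAULT, frames=[3,7,-,-]
Step 2: ref 2 -> FAULT, frames=[3,7,2,-]
Step 3: ref 7 -> HIT, frames=[3,7,2,-]
Step 4: ref 2 -> HIT, frames=[3,7,2,-]
Step 5: ref 7 -> HIT, frames=[3,7,2,-]
Step 6: ref 2 -> HIT, frames=[3,7,2,-]
Step 7: ref 5 -> FAULT, frames=[3,7,2,5]
Step 8: ref 2 -> HIT, frames=[3,7,2,5]
Step 9: ref 5 -> HIT, frames=[3,7,2,5]
Step 10: ref 1 -> FAULT, evict 2, frames=[3,7,1,5]
At step 10: evicted page 2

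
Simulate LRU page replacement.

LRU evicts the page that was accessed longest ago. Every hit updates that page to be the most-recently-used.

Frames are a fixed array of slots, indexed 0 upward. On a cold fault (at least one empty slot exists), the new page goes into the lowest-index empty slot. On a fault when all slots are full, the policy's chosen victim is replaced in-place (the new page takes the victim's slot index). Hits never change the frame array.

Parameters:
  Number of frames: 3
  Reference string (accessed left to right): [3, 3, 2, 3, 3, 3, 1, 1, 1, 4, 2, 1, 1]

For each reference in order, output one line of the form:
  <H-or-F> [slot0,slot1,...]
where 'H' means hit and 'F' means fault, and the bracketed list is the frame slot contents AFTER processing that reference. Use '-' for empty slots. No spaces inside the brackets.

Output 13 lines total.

F [3,-,-]
H [3,-,-]
F [3,2,-]
H [3,2,-]
H [3,2,-]
H [3,2,-]
F [3,2,1]
H [3,2,1]
H [3,2,1]
F [3,4,1]
F [2,4,1]
H [2,4,1]
H [2,4,1]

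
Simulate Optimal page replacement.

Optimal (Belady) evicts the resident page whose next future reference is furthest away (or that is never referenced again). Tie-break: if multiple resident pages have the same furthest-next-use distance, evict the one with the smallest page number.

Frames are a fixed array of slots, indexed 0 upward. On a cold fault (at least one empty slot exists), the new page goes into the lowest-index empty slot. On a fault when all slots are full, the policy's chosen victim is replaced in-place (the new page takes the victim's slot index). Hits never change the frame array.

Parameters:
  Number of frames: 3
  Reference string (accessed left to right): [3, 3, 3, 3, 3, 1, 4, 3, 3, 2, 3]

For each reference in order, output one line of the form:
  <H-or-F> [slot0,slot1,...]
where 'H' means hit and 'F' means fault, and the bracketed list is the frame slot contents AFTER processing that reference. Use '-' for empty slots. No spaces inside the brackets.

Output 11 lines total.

F [3,-,-]
H [3,-,-]
H [3,-,-]
H [3,-,-]
H [3,-,-]
F [3,1,-]
F [3,1,4]
H [3,1,4]
H [3,1,4]
F [3,2,4]
H [3,2,4]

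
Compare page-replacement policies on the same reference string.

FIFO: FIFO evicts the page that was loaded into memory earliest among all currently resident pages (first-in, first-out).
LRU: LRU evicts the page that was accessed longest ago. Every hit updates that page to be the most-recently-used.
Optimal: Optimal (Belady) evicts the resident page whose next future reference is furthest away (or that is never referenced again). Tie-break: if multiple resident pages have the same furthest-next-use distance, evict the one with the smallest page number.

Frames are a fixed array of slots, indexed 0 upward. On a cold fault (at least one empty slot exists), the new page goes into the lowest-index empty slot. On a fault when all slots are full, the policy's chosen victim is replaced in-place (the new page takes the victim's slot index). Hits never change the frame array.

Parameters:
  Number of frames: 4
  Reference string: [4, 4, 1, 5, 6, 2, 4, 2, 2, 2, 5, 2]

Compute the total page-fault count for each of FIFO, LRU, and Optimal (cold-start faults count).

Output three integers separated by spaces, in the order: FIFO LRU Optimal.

--- FIFO ---
  step 0: ref 4 -> FAULT, frames=[4,-,-,-] (faults so far: 1)
  step 1: ref 4 -> HIT, frames=[4,-,-,-] (faults so far: 1)
  step 2: ref 1 -> FAULT, frames=[4,1,-,-] (faults so far: 2)
  step 3: ref 5 -> FAULT, frames=[4,1,5,-] (faults so far: 3)
  step 4: ref 6 -> FAULT, frames=[4,1,5,6] (faults so far: 4)
  step 5: ref 2 -> FAULT, evict 4, frames=[2,1,5,6] (faults so far: 5)
  step 6: ref 4 -> FAULT, evict 1, frames=[2,4,5,6] (faults so far: 6)
  step 7: ref 2 -> HIT, frames=[2,4,5,6] (faults so far: 6)
  step 8: ref 2 -> HIT, frames=[2,4,5,6] (faults so far: 6)
  step 9: ref 2 -> HIT, frames=[2,4,5,6] (faults so far: 6)
  step 10: ref 5 -> HIT, frames=[2,4,5,6] (faults so far: 6)
  step 11: ref 2 -> HIT, frames=[2,4,5,6] (faults so far: 6)
  FIFO total faults: 6
--- LRU ---
  step 0: ref 4 -> FAULT, frames=[4,-,-,-] (faults so far: 1)
  step 1: ref 4 -> HIT, frames=[4,-,-,-] (faults so far: 1)
  step 2: ref 1 -> FAULT, frames=[4,1,-,-] (faults so far: 2)
  step 3: ref 5 -> FAULT, frames=[4,1,5,-] (faults so far: 3)
  step 4: ref 6 -> FAULT, frames=[4,1,5,6] (faults so far: 4)
  step 5: ref 2 -> FAULT, evict 4, frames=[2,1,5,6] (faults so far: 5)
  step 6: ref 4 -> FAULT, evict 1, frames=[2,4,5,6] (faults so far: 6)
  step 7: ref 2 -> HIT, frames=[2,4,5,6] (faults so far: 6)
  step 8: ref 2 -> HIT, frames=[2,4,5,6] (faults so far: 6)
  step 9: ref 2 -> HIT, frames=[2,4,5,6] (faults so far: 6)
  step 10: ref 5 -> HIT, frames=[2,4,5,6] (faults so far: 6)
  step 11: ref 2 -> HIT, frames=[2,4,5,6] (faults so far: 6)
  LRU total faults: 6
--- Optimal ---
  step 0: ref 4 -> FAULT, frames=[4,-,-,-] (faults so far: 1)
  step 1: ref 4 -> HIT, frames=[4,-,-,-] (faults so far: 1)
  step 2: ref 1 -> FAULT, frames=[4,1,-,-] (faults so far: 2)
  step 3: ref 5 -> FAULT, frames=[4,1,5,-] (faults so far: 3)
  step 4: ref 6 -> FAULT, frames=[4,1,5,6] (faults so far: 4)
  step 5: ref 2 -> FAULT, evict 1, frames=[4,2,5,6] (faults so far: 5)
  step 6: ref 4 -> HIT, frames=[4,2,5,6] (faults so far: 5)
  step 7: ref 2 -> HIT, frames=[4,2,5,6] (faults so far: 5)
  step 8: ref 2 -> HIT, frames=[4,2,5,6] (faults so far: 5)
  step 9: ref 2 -> HIT, frames=[4,2,5,6] (faults so far: 5)
  step 10: ref 5 -> HIT, frames=[4,2,5,6] (faults so far: 5)
  step 11: ref 2 -> HIT, frames=[4,2,5,6] (faults so far: 5)
  Optimal total faults: 5

Answer: 6 6 5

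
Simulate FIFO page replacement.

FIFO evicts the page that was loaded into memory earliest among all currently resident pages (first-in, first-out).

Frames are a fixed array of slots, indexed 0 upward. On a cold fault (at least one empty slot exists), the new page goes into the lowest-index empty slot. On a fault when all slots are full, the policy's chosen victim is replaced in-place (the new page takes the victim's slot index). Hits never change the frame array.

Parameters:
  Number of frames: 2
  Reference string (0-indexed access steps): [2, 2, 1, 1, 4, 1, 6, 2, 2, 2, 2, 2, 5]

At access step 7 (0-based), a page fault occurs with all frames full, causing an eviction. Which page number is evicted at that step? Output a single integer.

Answer: 4

Derivation:
Step 0: ref 2 -> FAULT, frames=[2,-]
Step 1: ref 2 -> HIT, frames=[2,-]
Step 2: ref 1 -> FAULT, frames=[2,1]
Step 3: ref 1 -> HIT, frames=[2,1]
Step 4: ref 4 -> FAULT, evict 2, frames=[4,1]
Step 5: ref 1 -> HIT, frames=[4,1]
Step 6: ref 6 -> FAULT, evict 1, frames=[4,6]
Step 7: ref 2 -> FAULT, evict 4, frames=[2,6]
At step 7: evicted page 4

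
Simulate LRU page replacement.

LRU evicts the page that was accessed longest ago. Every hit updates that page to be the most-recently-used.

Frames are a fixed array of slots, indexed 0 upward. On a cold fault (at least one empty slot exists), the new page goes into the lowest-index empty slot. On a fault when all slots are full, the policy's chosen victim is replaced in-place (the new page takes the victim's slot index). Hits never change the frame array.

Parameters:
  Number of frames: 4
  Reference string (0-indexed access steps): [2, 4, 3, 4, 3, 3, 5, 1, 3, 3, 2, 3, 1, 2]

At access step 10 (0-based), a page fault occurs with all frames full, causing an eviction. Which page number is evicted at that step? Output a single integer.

Step 0: ref 2 -> FAULT, frames=[2,-,-,-]
Step 1: ref 4 -> FAULT, frames=[2,4,-,-]
Step 2: ref 3 -> FAULT, frames=[2,4,3,-]
Step 3: ref 4 -> HIT, frames=[2,4,3,-]
Step 4: ref 3 -> HIT, frames=[2,4,3,-]
Step 5: ref 3 -> HIT, frames=[2,4,3,-]
Step 6: ref 5 -> FAULT, frames=[2,4,3,5]
Step 7: ref 1 -> FAULT, evict 2, frames=[1,4,3,5]
Step 8: ref 3 -> HIT, frames=[1,4,3,5]
Step 9: ref 3 -> HIT, frames=[1,4,3,5]
Step 10: ref 2 -> FAULT, evict 4, frames=[1,2,3,5]
At step 10: evicted page 4

Answer: 4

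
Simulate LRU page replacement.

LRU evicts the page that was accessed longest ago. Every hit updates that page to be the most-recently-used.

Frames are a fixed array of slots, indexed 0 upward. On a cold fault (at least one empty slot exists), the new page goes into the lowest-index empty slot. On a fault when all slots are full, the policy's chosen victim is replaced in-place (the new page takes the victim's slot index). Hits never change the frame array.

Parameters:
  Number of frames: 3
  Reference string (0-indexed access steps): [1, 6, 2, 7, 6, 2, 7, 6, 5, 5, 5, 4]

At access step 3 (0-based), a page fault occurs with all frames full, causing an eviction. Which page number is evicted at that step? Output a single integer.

Answer: 1

Derivation:
Step 0: ref 1 -> FAULT, frames=[1,-,-]
Step 1: ref 6 -> FAULT, frames=[1,6,-]
Step 2: ref 2 -> FAULT, frames=[1,6,2]
Step 3: ref 7 -> FAULT, evict 1, frames=[7,6,2]
At step 3: evicted page 1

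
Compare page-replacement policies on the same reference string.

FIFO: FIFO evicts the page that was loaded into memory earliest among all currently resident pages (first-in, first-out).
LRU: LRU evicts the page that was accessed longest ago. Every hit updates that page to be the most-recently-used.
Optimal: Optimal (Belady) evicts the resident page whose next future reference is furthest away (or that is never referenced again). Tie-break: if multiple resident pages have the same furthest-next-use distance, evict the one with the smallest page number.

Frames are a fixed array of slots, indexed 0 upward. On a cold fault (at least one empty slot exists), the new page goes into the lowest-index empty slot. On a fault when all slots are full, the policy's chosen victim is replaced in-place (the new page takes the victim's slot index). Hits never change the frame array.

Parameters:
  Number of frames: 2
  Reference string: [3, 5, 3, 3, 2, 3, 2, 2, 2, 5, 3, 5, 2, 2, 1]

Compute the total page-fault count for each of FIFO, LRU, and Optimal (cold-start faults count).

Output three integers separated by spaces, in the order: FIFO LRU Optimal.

Answer: 7 7 6

Derivation:
--- FIFO ---
  step 0: ref 3 -> FAULT, frames=[3,-] (faults so far: 1)
  step 1: ref 5 -> FAULT, frames=[3,5] (faults so far: 2)
  step 2: ref 3 -> HIT, frames=[3,5] (faults so far: 2)
  step 3: ref 3 -> HIT, frames=[3,5] (faults so far: 2)
  step 4: ref 2 -> FAULT, evict 3, frames=[2,5] (faults so far: 3)
  step 5: ref 3 -> FAULT, evict 5, frames=[2,3] (faults so far: 4)
  step 6: ref 2 -> HIT, frames=[2,3] (faults so far: 4)
  step 7: ref 2 -> HIT, frames=[2,3] (faults so far: 4)
  step 8: ref 2 -> HIT, frames=[2,3] (faults so far: 4)
  step 9: ref 5 -> FAULT, evict 2, frames=[5,3] (faults so far: 5)
  step 10: ref 3 -> HIT, frames=[5,3] (faults so far: 5)
  step 11: ref 5 -> HIT, frames=[5,3] (faults so far: 5)
  step 12: ref 2 -> FAULT, evict 3, frames=[5,2] (faults so far: 6)
  step 13: ref 2 -> HIT, frames=[5,2] (faults so far: 6)
  step 14: ref 1 -> FAULT, evict 5, frames=[1,2] (faults so far: 7)
  FIFO total faults: 7
--- LRU ---
  step 0: ref 3 -> FAULT, frames=[3,-] (faults so far: 1)
  step 1: ref 5 -> FAULT, frames=[3,5] (faults so far: 2)
  step 2: ref 3 -> HIT, frames=[3,5] (faults so far: 2)
  step 3: ref 3 -> HIT, frames=[3,5] (faults so far: 2)
  step 4: ref 2 -> FAULT, evict 5, frames=[3,2] (faults so far: 3)
  step 5: ref 3 -> HIT, frames=[3,2] (faults so far: 3)
  step 6: ref 2 -> HIT, frames=[3,2] (faults so far: 3)
  step 7: ref 2 -> HIT, frames=[3,2] (faults so far: 3)
  step 8: ref 2 -> HIT, frames=[3,2] (faults so far: 3)
  step 9: ref 5 -> FAULT, evict 3, frames=[5,2] (faults so far: 4)
  step 10: ref 3 -> FAULT, evict 2, frames=[5,3] (faults so far: 5)
  step 11: ref 5 -> HIT, frames=[5,3] (faults so far: 5)
  step 12: ref 2 -> FAULT, evict 3, frames=[5,2] (faults so far: 6)
  step 13: ref 2 -> HIT, frames=[5,2] (faults so far: 6)
  step 14: ref 1 -> FAULT, evict 5, frames=[1,2] (faults so far: 7)
  LRU total faults: 7
--- Optimal ---
  step 0: ref 3 -> FAULT, frames=[3,-] (faults so far: 1)
  step 1: ref 5 -> FAULT, frames=[3,5] (faults so far: 2)
  step 2: ref 3 -> HIT, frames=[3,5] (faults so far: 2)
  step 3: ref 3 -> HIT, frames=[3,5] (faults so far: 2)
  step 4: ref 2 -> FAULT, evict 5, frames=[3,2] (faults so far: 3)
  step 5: ref 3 -> HIT, frames=[3,2] (faults so far: 3)
  step 6: ref 2 -> HIT, frames=[3,2] (faults so far: 3)
  step 7: ref 2 -> HIT, frames=[3,2] (faults so far: 3)
  step 8: ref 2 -> HIT, frames=[3,2] (faults so far: 3)
  step 9: ref 5 -> FAULT, evict 2, frames=[3,5] (faults so far: 4)
  step 10: ref 3 -> HIT, frames=[3,5] (faults so far: 4)
  step 11: ref 5 -> HIT, frames=[3,5] (faults so far: 4)
  step 12: ref 2 -> FAULT, evict 3, frames=[2,5] (faults so far: 5)
  step 13: ref 2 -> HIT, frames=[2,5] (faults so far: 5)
  step 14: ref 1 -> FAULT, evict 2, frames=[1,5] (faults so far: 6)
  Optimal total faults: 6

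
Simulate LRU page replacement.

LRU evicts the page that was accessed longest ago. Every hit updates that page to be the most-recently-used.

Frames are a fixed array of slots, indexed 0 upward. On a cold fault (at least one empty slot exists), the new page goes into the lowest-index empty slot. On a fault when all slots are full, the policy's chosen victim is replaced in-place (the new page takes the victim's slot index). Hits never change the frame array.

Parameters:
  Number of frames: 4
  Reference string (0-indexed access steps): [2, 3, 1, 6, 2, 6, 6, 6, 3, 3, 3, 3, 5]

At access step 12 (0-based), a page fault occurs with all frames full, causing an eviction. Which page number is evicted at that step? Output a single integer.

Answer: 1

Derivation:
Step 0: ref 2 -> FAULT, frames=[2,-,-,-]
Step 1: ref 3 -> FAULT, frames=[2,3,-,-]
Step 2: ref 1 -> FAULT, frames=[2,3,1,-]
Step 3: ref 6 -> FAULT, frames=[2,3,1,6]
Step 4: ref 2 -> HIT, frames=[2,3,1,6]
Step 5: ref 6 -> HIT, frames=[2,3,1,6]
Step 6: ref 6 -> HIT, frames=[2,3,1,6]
Step 7: ref 6 -> HIT, frames=[2,3,1,6]
Step 8: ref 3 -> HIT, frames=[2,3,1,6]
Step 9: ref 3 -> HIT, frames=[2,3,1,6]
Step 10: ref 3 -> HIT, frames=[2,3,1,6]
Step 11: ref 3 -> HIT, frames=[2,3,1,6]
Step 12: ref 5 -> FAULT, evict 1, frames=[2,3,5,6]
At step 12: evicted page 1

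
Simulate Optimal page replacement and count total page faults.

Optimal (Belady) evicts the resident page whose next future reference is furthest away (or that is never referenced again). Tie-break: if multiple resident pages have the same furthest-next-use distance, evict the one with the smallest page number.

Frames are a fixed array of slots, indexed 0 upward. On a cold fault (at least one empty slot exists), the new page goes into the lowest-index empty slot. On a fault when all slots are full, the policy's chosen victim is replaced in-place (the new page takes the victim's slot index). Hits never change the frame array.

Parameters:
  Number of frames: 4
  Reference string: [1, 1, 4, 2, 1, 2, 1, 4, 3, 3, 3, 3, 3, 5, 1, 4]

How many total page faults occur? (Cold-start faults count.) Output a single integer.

Answer: 5

Derivation:
Step 0: ref 1 → FAULT, frames=[1,-,-,-]
Step 1: ref 1 → HIT, frames=[1,-,-,-]
Step 2: ref 4 → FAULT, frames=[1,4,-,-]
Step 3: ref 2 → FAULT, frames=[1,4,2,-]
Step 4: ref 1 → HIT, frames=[1,4,2,-]
Step 5: ref 2 → HIT, frames=[1,4,2,-]
Step 6: ref 1 → HIT, frames=[1,4,2,-]
Step 7: ref 4 → HIT, frames=[1,4,2,-]
Step 8: ref 3 → FAULT, frames=[1,4,2,3]
Step 9: ref 3 → HIT, frames=[1,4,2,3]
Step 10: ref 3 → HIT, frames=[1,4,2,3]
Step 11: ref 3 → HIT, frames=[1,4,2,3]
Step 12: ref 3 → HIT, frames=[1,4,2,3]
Step 13: ref 5 → FAULT (evict 2), frames=[1,4,5,3]
Step 14: ref 1 → HIT, frames=[1,4,5,3]
Step 15: ref 4 → HIT, frames=[1,4,5,3]
Total faults: 5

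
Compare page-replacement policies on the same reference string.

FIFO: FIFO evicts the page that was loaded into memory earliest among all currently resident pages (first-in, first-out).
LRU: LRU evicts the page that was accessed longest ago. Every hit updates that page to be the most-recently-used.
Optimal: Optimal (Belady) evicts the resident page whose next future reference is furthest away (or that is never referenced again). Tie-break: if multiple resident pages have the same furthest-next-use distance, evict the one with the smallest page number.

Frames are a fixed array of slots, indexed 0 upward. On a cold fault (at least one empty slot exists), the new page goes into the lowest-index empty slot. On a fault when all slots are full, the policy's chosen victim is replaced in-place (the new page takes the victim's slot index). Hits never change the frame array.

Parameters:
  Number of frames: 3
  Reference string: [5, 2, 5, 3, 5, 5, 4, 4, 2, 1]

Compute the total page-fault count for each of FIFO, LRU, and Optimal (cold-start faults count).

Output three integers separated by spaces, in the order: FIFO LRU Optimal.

Answer: 5 6 5

Derivation:
--- FIFO ---
  step 0: ref 5 -> FAULT, frames=[5,-,-] (faults so far: 1)
  step 1: ref 2 -> FAULT, frames=[5,2,-] (faults so far: 2)
  step 2: ref 5 -> HIT, frames=[5,2,-] (faults so far: 2)
  step 3: ref 3 -> FAULT, frames=[5,2,3] (faults so far: 3)
  step 4: ref 5 -> HIT, frames=[5,2,3] (faults so far: 3)
  step 5: ref 5 -> HIT, frames=[5,2,3] (faults so far: 3)
  step 6: ref 4 -> FAULT, evict 5, frames=[4,2,3] (faults so far: 4)
  step 7: ref 4 -> HIT, frames=[4,2,3] (faults so far: 4)
  step 8: ref 2 -> HIT, frames=[4,2,3] (faults so far: 4)
  step 9: ref 1 -> FAULT, evict 2, frames=[4,1,3] (faults so far: 5)
  FIFO total faults: 5
--- LRU ---
  step 0: ref 5 -> FAULT, frames=[5,-,-] (faults so far: 1)
  step 1: ref 2 -> FAULT, frames=[5,2,-] (faults so far: 2)
  step 2: ref 5 -> HIT, frames=[5,2,-] (faults so far: 2)
  step 3: ref 3 -> FAULT, frames=[5,2,3] (faults so far: 3)
  step 4: ref 5 -> HIT, frames=[5,2,3] (faults so far: 3)
  step 5: ref 5 -> HIT, frames=[5,2,3] (faults so far: 3)
  step 6: ref 4 -> FAULT, evict 2, frames=[5,4,3] (faults so far: 4)
  step 7: ref 4 -> HIT, frames=[5,4,3] (faults so far: 4)
  step 8: ref 2 -> FAULT, evict 3, frames=[5,4,2] (faults so far: 5)
  step 9: ref 1 -> FAULT, evict 5, frames=[1,4,2] (faults so far: 6)
  LRU total faults: 6
--- Optimal ---
  step 0: ref 5 -> FAULT, frames=[5,-,-] (faults so far: 1)
  step 1: ref 2 -> FAULT, frames=[5,2,-] (faults so far: 2)
  step 2: ref 5 -> HIT, frames=[5,2,-] (faults so far: 2)
  step 3: ref 3 -> FAULT, frames=[5,2,3] (faults so far: 3)
  step 4: ref 5 -> HIT, frames=[5,2,3] (faults so far: 3)
  step 5: ref 5 -> HIT, frames=[5,2,3] (faults so far: 3)
  step 6: ref 4 -> FAULT, evict 3, frames=[5,2,4] (faults so far: 4)
  step 7: ref 4 -> HIT, frames=[5,2,4] (faults so far: 4)
  step 8: ref 2 -> HIT, frames=[5,2,4] (faults so far: 4)
  step 9: ref 1 -> FAULT, evict 2, frames=[5,1,4] (faults so far: 5)
  Optimal total faults: 5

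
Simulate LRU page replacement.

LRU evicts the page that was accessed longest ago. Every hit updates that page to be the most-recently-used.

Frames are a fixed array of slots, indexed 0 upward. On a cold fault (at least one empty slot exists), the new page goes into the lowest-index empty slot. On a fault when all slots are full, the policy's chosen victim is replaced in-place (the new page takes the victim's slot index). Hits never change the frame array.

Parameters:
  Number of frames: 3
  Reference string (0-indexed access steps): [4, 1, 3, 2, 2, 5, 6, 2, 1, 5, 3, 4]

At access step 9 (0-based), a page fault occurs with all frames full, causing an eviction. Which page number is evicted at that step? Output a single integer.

Step 0: ref 4 -> FAULT, frames=[4,-,-]
Step 1: ref 1 -> FAULT, frames=[4,1,-]
Step 2: ref 3 -> FAULT, frames=[4,1,3]
Step 3: ref 2 -> FAULT, evict 4, frames=[2,1,3]
Step 4: ref 2 -> HIT, frames=[2,1,3]
Step 5: ref 5 -> FAULT, evict 1, frames=[2,5,3]
Step 6: ref 6 -> FAULT, evict 3, frames=[2,5,6]
Step 7: ref 2 -> HIT, frames=[2,5,6]
Step 8: ref 1 -> FAULT, evict 5, frames=[2,1,6]
Step 9: ref 5 -> FAULT, evict 6, frames=[2,1,5]
At step 9: evicted page 6

Answer: 6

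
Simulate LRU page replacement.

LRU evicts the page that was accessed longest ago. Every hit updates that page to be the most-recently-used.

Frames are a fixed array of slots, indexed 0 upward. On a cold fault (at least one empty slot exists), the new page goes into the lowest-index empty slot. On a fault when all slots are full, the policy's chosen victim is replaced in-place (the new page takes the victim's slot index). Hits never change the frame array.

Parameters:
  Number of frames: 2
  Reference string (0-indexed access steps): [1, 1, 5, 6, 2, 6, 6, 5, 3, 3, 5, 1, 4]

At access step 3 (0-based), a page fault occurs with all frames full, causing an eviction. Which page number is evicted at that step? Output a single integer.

Answer: 1

Derivation:
Step 0: ref 1 -> FAULT, frames=[1,-]
Step 1: ref 1 -> HIT, frames=[1,-]
Step 2: ref 5 -> FAULT, frames=[1,5]
Step 3: ref 6 -> FAULT, evict 1, frames=[6,5]
At step 3: evicted page 1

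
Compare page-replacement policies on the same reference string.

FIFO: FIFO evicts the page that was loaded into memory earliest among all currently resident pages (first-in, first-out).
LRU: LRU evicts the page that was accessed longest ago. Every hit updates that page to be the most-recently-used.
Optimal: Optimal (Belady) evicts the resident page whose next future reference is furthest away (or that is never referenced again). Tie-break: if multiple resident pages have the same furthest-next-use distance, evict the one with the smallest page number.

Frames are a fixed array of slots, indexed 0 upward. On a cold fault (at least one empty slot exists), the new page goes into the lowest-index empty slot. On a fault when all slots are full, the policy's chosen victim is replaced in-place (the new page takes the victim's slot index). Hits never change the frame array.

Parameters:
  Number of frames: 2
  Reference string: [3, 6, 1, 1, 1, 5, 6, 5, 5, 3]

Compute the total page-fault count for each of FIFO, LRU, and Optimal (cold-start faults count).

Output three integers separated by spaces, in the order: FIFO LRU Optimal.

Answer: 6 6 5

Derivation:
--- FIFO ---
  step 0: ref 3 -> FAULT, frames=[3,-] (faults so far: 1)
  step 1: ref 6 -> FAULT, frames=[3,6] (faults so far: 2)
  step 2: ref 1 -> FAULT, evict 3, frames=[1,6] (faults so far: 3)
  step 3: ref 1 -> HIT, frames=[1,6] (faults so far: 3)
  step 4: ref 1 -> HIT, frames=[1,6] (faults so far: 3)
  step 5: ref 5 -> FAULT, evict 6, frames=[1,5] (faults so far: 4)
  step 6: ref 6 -> FAULT, evict 1, frames=[6,5] (faults so far: 5)
  step 7: ref 5 -> HIT, frames=[6,5] (faults so far: 5)
  step 8: ref 5 -> HIT, frames=[6,5] (faults so far: 5)
  step 9: ref 3 -> FAULT, evict 5, frames=[6,3] (faults so far: 6)
  FIFO total faults: 6
--- LRU ---
  step 0: ref 3 -> FAULT, frames=[3,-] (faults so far: 1)
  step 1: ref 6 -> FAULT, frames=[3,6] (faults so far: 2)
  step 2: ref 1 -> FAULT, evict 3, frames=[1,6] (faults so far: 3)
  step 3: ref 1 -> HIT, frames=[1,6] (faults so far: 3)
  step 4: ref 1 -> HIT, frames=[1,6] (faults so far: 3)
  step 5: ref 5 -> FAULT, evict 6, frames=[1,5] (faults so far: 4)
  step 6: ref 6 -> FAULT, evict 1, frames=[6,5] (faults so far: 5)
  step 7: ref 5 -> HIT, frames=[6,5] (faults so far: 5)
  step 8: ref 5 -> HIT, frames=[6,5] (faults so far: 5)
  step 9: ref 3 -> FAULT, evict 6, frames=[3,5] (faults so far: 6)
  LRU total faults: 6
--- Optimal ---
  step 0: ref 3 -> FAULT, frames=[3,-] (faults so far: 1)
  step 1: ref 6 -> FAULT, frames=[3,6] (faults so far: 2)
  step 2: ref 1 -> FAULT, evict 3, frames=[1,6] (faults so far: 3)
  step 3: ref 1 -> HIT, frames=[1,6] (faults so far: 3)
  step 4: ref 1 -> HIT, frames=[1,6] (faults so far: 3)
  step 5: ref 5 -> FAULT, evict 1, frames=[5,6] (faults so far: 4)
  step 6: ref 6 -> HIT, frames=[5,6] (faults so far: 4)
  step 7: ref 5 -> HIT, frames=[5,6] (faults so far: 4)
  step 8: ref 5 -> HIT, frames=[5,6] (faults so far: 4)
  step 9: ref 3 -> FAULT, evict 5, frames=[3,6] (faults so far: 5)
  Optimal total faults: 5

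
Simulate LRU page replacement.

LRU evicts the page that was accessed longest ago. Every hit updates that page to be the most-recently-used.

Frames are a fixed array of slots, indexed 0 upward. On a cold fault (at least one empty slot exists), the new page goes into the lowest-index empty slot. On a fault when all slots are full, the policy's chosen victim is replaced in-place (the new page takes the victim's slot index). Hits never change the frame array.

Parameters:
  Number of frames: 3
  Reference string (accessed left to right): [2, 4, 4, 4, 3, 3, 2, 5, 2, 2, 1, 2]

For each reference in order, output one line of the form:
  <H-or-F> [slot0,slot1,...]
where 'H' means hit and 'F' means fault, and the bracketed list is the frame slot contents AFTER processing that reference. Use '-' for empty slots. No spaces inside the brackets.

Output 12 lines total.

F [2,-,-]
F [2,4,-]
H [2,4,-]
H [2,4,-]
F [2,4,3]
H [2,4,3]
H [2,4,3]
F [2,5,3]
H [2,5,3]
H [2,5,3]
F [2,5,1]
H [2,5,1]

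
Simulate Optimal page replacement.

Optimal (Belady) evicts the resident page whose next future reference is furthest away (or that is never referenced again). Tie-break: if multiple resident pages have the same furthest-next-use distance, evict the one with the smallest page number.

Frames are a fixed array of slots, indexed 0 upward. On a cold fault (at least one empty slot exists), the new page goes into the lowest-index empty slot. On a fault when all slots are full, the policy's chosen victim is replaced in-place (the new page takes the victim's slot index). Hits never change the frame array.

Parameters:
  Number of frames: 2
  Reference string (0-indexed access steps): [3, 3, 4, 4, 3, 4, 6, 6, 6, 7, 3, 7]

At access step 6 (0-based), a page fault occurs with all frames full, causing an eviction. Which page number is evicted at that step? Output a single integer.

Answer: 4

Derivation:
Step 0: ref 3 -> FAULT, frames=[3,-]
Step 1: ref 3 -> HIT, frames=[3,-]
Step 2: ref 4 -> FAULT, frames=[3,4]
Step 3: ref 4 -> HIT, frames=[3,4]
Step 4: ref 3 -> HIT, frames=[3,4]
Step 5: ref 4 -> HIT, frames=[3,4]
Step 6: ref 6 -> FAULT, evict 4, frames=[3,6]
At step 6: evicted page 4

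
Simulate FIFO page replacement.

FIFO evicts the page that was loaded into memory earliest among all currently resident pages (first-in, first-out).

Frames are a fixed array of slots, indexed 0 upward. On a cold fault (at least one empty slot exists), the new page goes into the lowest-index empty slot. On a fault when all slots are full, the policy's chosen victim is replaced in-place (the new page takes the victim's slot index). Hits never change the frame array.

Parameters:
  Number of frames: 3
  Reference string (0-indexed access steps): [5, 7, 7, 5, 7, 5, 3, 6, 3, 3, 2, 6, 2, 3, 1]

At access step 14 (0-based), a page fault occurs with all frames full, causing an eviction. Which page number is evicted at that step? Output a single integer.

Answer: 3

Derivation:
Step 0: ref 5 -> FAULT, frames=[5,-,-]
Step 1: ref 7 -> FAULT, frames=[5,7,-]
Step 2: ref 7 -> HIT, frames=[5,7,-]
Step 3: ref 5 -> HIT, frames=[5,7,-]
Step 4: ref 7 -> HIT, frames=[5,7,-]
Step 5: ref 5 -> HIT, frames=[5,7,-]
Step 6: ref 3 -> FAULT, frames=[5,7,3]
Step 7: ref 6 -> FAULT, evict 5, frames=[6,7,3]
Step 8: ref 3 -> HIT, frames=[6,7,3]
Step 9: ref 3 -> HIT, frames=[6,7,3]
Step 10: ref 2 -> FAULT, evict 7, frames=[6,2,3]
Step 11: ref 6 -> HIT, frames=[6,2,3]
Step 12: ref 2 -> HIT, frames=[6,2,3]
Step 13: ref 3 -> HIT, frames=[6,2,3]
Step 14: ref 1 -> FAULT, evict 3, frames=[6,2,1]
At step 14: evicted page 3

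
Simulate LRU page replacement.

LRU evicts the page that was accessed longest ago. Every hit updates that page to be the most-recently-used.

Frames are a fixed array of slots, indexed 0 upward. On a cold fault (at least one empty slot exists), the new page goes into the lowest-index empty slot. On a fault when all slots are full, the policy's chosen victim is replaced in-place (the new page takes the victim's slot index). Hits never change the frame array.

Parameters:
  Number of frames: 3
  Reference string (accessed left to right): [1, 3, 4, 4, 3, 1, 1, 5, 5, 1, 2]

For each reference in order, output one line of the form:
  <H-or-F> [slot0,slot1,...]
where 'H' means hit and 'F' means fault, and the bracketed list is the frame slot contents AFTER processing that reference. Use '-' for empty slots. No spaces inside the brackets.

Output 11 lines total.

F [1,-,-]
F [1,3,-]
F [1,3,4]
H [1,3,4]
H [1,3,4]
H [1,3,4]
H [1,3,4]
F [1,3,5]
H [1,3,5]
H [1,3,5]
F [1,2,5]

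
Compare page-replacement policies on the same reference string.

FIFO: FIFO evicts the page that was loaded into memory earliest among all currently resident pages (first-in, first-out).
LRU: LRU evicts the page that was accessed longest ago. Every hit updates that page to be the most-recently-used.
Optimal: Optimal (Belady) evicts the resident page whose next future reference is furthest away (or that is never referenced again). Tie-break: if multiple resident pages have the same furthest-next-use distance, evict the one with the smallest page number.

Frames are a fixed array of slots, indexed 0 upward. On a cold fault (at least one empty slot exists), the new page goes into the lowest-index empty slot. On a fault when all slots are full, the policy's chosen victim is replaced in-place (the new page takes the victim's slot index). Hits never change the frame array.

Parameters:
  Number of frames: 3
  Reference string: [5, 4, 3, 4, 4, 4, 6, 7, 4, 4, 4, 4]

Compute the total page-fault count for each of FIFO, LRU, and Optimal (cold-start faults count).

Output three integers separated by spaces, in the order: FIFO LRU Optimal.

--- FIFO ---
  step 0: ref 5 -> FAULT, frames=[5,-,-] (faults so far: 1)
  step 1: ref 4 -> FAULT, frames=[5,4,-] (faults so far: 2)
  step 2: ref 3 -> FAULT, frames=[5,4,3] (faults so far: 3)
  step 3: ref 4 -> HIT, frames=[5,4,3] (faults so far: 3)
  step 4: ref 4 -> HIT, frames=[5,4,3] (faults so far: 3)
  step 5: ref 4 -> HIT, frames=[5,4,3] (faults so far: 3)
  step 6: ref 6 -> FAULT, evict 5, frames=[6,4,3] (faults so far: 4)
  step 7: ref 7 -> FAULT, evict 4, frames=[6,7,3] (faults so far: 5)
  step 8: ref 4 -> FAULT, evict 3, frames=[6,7,4] (faults so far: 6)
  step 9: ref 4 -> HIT, frames=[6,7,4] (faults so far: 6)
  step 10: ref 4 -> HIT, frames=[6,7,4] (faults so far: 6)
  step 11: ref 4 -> HIT, frames=[6,7,4] (faults so far: 6)
  FIFO total faults: 6
--- LRU ---
  step 0: ref 5 -> FAULT, frames=[5,-,-] (faults so far: 1)
  step 1: ref 4 -> FAULT, frames=[5,4,-] (faults so far: 2)
  step 2: ref 3 -> FAULT, frames=[5,4,3] (faults so far: 3)
  step 3: ref 4 -> HIT, frames=[5,4,3] (faults so far: 3)
  step 4: ref 4 -> HIT, frames=[5,4,3] (faults so far: 3)
  step 5: ref 4 -> HIT, frames=[5,4,3] (faults so far: 3)
  step 6: ref 6 -> FAULT, evict 5, frames=[6,4,3] (faults so far: 4)
  step 7: ref 7 -> FAULT, evict 3, frames=[6,4,7] (faults so far: 5)
  step 8: ref 4 -> HIT, frames=[6,4,7] (faults so far: 5)
  step 9: ref 4 -> HIT, frames=[6,4,7] (faults so far: 5)
  step 10: ref 4 -> HIT, frames=[6,4,7] (faults so far: 5)
  step 11: ref 4 -> HIT, frames=[6,4,7] (faults so far: 5)
  LRU total faults: 5
--- Optimal ---
  step 0: ref 5 -> FAULT, frames=[5,-,-] (faults so far: 1)
  step 1: ref 4 -> FAULT, frames=[5,4,-] (faults so far: 2)
  step 2: ref 3 -> FAULT, frames=[5,4,3] (faults so far: 3)
  step 3: ref 4 -> HIT, frames=[5,4,3] (faults so far: 3)
  step 4: ref 4 -> HIT, frames=[5,4,3] (faults so far: 3)
  step 5: ref 4 -> HIT, frames=[5,4,3] (faults so far: 3)
  step 6: ref 6 -> FAULT, evict 3, frames=[5,4,6] (faults so far: 4)
  step 7: ref 7 -> FAULT, evict 5, frames=[7,4,6] (faults so far: 5)
  step 8: ref 4 -> HIT, frames=[7,4,6] (faults so far: 5)
  step 9: ref 4 -> HIT, frames=[7,4,6] (faults so far: 5)
  step 10: ref 4 -> HIT, frames=[7,4,6] (faults so far: 5)
  step 11: ref 4 -> HIT, frames=[7,4,6] (faults so far: 5)
  Optimal total faults: 5

Answer: 6 5 5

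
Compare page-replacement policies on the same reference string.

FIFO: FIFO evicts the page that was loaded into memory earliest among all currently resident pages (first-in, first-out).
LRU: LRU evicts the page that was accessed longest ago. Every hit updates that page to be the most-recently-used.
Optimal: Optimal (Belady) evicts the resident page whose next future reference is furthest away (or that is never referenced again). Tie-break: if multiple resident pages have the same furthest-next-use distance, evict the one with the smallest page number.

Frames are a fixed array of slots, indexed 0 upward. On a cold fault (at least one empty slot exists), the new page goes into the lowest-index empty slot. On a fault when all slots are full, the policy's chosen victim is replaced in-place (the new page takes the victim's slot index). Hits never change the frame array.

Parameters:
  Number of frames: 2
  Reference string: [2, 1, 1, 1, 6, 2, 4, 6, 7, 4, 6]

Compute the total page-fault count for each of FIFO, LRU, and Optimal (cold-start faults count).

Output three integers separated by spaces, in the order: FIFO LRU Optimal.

--- FIFO ---
  step 0: ref 2 -> FAULT, frames=[2,-] (faults so far: 1)
  step 1: ref 1 -> FAULT, frames=[2,1] (faults so far: 2)
  step 2: ref 1 -> HIT, frames=[2,1] (faults so far: 2)
  step 3: ref 1 -> HIT, frames=[2,1] (faults so far: 2)
  step 4: ref 6 -> FAULT, evict 2, frames=[6,1] (faults so far: 3)
  step 5: ref 2 -> FAULT, evict 1, frames=[6,2] (faults so far: 4)
  step 6: ref 4 -> FAULT, evict 6, frames=[4,2] (faults so far: 5)
  step 7: ref 6 -> FAULT, evict 2, frames=[4,6] (faults so far: 6)
  step 8: ref 7 -> FAULT, evict 4, frames=[7,6] (faults so far: 7)
  step 9: ref 4 -> FAULT, evict 6, frames=[7,4] (faults so far: 8)
  step 10: ref 6 -> FAULT, evict 7, frames=[6,4] (faults so far: 9)
  FIFO total faults: 9
--- LRU ---
  step 0: ref 2 -> FAULT, frames=[2,-] (faults so far: 1)
  step 1: ref 1 -> FAULT, frames=[2,1] (faults so far: 2)
  step 2: ref 1 -> HIT, frames=[2,1] (faults so far: 2)
  step 3: ref 1 -> HIT, frames=[2,1] (faults so far: 2)
  step 4: ref 6 -> FAULT, evict 2, frames=[6,1] (faults so far: 3)
  step 5: ref 2 -> FAULT, evict 1, frames=[6,2] (faults so far: 4)
  step 6: ref 4 -> FAULT, evict 6, frames=[4,2] (faults so far: 5)
  step 7: ref 6 -> FAULT, evict 2, frames=[4,6] (faults so far: 6)
  step 8: ref 7 -> FAULT, evict 4, frames=[7,6] (faults so far: 7)
  step 9: ref 4 -> FAULT, evict 6, frames=[7,4] (faults so far: 8)
  step 10: ref 6 -> FAULT, evict 7, frames=[6,4] (faults so far: 9)
  LRU total faults: 9
--- Optimal ---
  step 0: ref 2 -> FAULT, frames=[2,-] (faults so far: 1)
  step 1: ref 1 -> FAULT, frames=[2,1] (faults so far: 2)
  step 2: ref 1 -> HIT, frames=[2,1] (faults so far: 2)
  step 3: ref 1 -> HIT, frames=[2,1] (faults so far: 2)
  step 4: ref 6 -> FAULT, evict 1, frames=[2,6] (faults so far: 3)
  step 5: ref 2 -> HIT, frames=[2,6] (faults so far: 3)
  step 6: ref 4 -> FAULT, evict 2, frames=[4,6] (faults so far: 4)
  step 7: ref 6 -> HIT, frames=[4,6] (faults so far: 4)
  step 8: ref 7 -> FAULT, evict 6, frames=[4,7] (faults so far: 5)
  step 9: ref 4 -> HIT, frames=[4,7] (faults so far: 5)
  step 10: ref 6 -> FAULT, evict 4, frames=[6,7] (faults so far: 6)
  Optimal total faults: 6

Answer: 9 9 6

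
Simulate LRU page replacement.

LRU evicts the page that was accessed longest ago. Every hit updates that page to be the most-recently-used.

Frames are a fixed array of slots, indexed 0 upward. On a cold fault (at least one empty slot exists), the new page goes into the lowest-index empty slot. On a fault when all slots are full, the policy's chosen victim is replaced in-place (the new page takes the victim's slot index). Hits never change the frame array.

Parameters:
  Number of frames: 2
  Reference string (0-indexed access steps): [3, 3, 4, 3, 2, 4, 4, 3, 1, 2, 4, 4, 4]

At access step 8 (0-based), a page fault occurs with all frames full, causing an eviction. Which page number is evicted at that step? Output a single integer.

Answer: 4

Derivation:
Step 0: ref 3 -> FAULT, frames=[3,-]
Step 1: ref 3 -> HIT, frames=[3,-]
Step 2: ref 4 -> FAULT, frames=[3,4]
Step 3: ref 3 -> HIT, frames=[3,4]
Step 4: ref 2 -> FAULT, evict 4, frames=[3,2]
Step 5: ref 4 -> FAULT, evict 3, frames=[4,2]
Step 6: ref 4 -> HIT, frames=[4,2]
Step 7: ref 3 -> FAULT, evict 2, frames=[4,3]
Step 8: ref 1 -> FAULT, evict 4, frames=[1,3]
At step 8: evicted page 4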